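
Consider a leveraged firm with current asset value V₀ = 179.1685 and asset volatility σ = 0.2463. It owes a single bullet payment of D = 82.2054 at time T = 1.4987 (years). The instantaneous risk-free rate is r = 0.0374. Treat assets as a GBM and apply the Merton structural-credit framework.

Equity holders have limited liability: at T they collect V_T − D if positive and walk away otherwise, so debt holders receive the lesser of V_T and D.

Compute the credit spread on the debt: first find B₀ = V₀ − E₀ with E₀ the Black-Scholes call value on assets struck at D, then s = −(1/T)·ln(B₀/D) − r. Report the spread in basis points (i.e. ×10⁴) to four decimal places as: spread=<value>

d₁ = [ln(V₀/D) + (r + σ²/2)T] / (σ√T)
   = [ln(179.1685/82.2054) + (0.0374 + 0.5·0.2463²)·1.4987] / (0.2463·√1.4987)
   = [0.779106 + 0.101510] / 0.301524 = 2.920549
d₂ = d₁ − σ√T = 2.920549 − 0.301524 = 2.619025
N(d₁) = 0.998253,  N(d₂) = 0.995591,  e^(−rT) = 0.945491
E₀ = V₀·N(d₁) − D·e^(−rT)·N(d₂)
   = 179.1685·0.998253 − 82.2054·0.945491·0.995591 = 101.473742
B₀ = V₀ − E₀ = 179.1685 − 101.473742 = 77.694758
spread = −(1/T)·ln(B₀/D) − r = −(1/1.4987)·ln(77.694758/82.2054) − 0.0374 = 0.00025477
in basis points: 0.00025477 × 10⁴ = 2.5477 bp

spread=2.5477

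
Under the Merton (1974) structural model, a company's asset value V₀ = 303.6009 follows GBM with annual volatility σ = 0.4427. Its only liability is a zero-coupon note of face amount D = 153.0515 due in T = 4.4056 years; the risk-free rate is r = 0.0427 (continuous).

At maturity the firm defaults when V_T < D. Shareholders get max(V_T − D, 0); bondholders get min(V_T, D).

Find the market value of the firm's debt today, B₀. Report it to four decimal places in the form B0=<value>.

B0=110.8855

d₁ = [ln(V₀/D) + (r + σ²/2)T] / (σ√T)
   = [ln(303.6009/153.0515) + (0.0427 + 0.5·0.4427²)·4.4056] / (0.4427·√4.4056)
   = [0.684940 + 0.619831] / 0.929206 = 1.404178
d₂ = d₁ − σ√T = 1.404178 − 0.929206 = 0.474972
N(d₁) = 0.919867,  N(d₂) = 0.682596,  e^(−rT) = 0.828516
E₀ = V₀·N(d₁) − D·e^(−rT)·N(d₂)
   = 303.6009·0.919867 − 153.0515·0.828516·0.682596 = 192.715401
B₀ = V₀ − E₀ = 303.6009 − 192.715401 = 110.885499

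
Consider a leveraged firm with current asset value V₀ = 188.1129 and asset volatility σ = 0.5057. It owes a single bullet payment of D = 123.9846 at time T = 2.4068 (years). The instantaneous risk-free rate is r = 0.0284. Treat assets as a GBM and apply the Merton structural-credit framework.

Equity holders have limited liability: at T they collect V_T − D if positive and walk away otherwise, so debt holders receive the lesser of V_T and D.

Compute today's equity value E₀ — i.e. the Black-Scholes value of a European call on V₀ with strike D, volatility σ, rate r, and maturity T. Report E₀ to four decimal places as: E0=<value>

d₁ = [ln(V₀/D) + (r + σ²/2)T] / (σ√T)
   = [ln(188.1129/123.9846) + (0.0284 + 0.5·0.5057²)·2.4068] / (0.5057·√2.4068)
   = [0.416885 + 0.376102] / 0.784536 = 1.010771
d₂ = d₁ − σ√T = 1.010771 − 0.784536 = 0.226235
N(d₁) = 0.843937,  N(d₂) = 0.589491,  e^(−rT) = 0.933931
E₀ = V₀·N(d₁) − D·e^(−rT)·N(d₂)
   = 188.1129·0.843937 − 123.9846·0.933931·0.589491 = 90.496536

E0=90.4965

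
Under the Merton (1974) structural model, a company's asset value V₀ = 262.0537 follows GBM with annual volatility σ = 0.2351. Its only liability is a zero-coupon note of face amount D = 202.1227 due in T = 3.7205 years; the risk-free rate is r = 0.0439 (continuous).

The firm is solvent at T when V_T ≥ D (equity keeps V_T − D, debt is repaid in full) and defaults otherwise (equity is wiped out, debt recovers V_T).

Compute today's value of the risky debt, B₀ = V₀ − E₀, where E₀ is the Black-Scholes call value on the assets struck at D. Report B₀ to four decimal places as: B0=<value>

d₁ = [ln(V₀/D) + (r + σ²/2)T] / (σ√T)
   = [ln(262.0537/202.1227) + (0.0439 + 0.5·0.2351²)·3.7205] / (0.2351·√3.7205)
   = [0.259675 + 0.266150] / 0.453475 = 1.159544
d₂ = d₁ − σ√T = 1.159544 − 0.453475 = 0.706069
N(d₁) = 0.876883,  N(d₂) = 0.759927,  e^(−rT) = 0.849311
E₀ = V₀·N(d₁) − D·e^(−rT)·N(d₂)
   = 262.0537·0.876883 − 202.1227·0.849311·0.759927 = 99.337418
B₀ = V₀ − E₀ = 262.0537 − 99.337418 = 162.716282

B0=162.7163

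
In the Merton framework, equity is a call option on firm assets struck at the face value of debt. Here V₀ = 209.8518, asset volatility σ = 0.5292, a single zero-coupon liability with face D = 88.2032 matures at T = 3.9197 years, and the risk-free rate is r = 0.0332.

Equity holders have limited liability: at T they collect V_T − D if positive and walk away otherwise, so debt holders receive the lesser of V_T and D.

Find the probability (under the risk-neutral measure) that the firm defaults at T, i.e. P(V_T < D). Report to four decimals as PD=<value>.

d₁ = [ln(V₀/D) + (r + σ²/2)T] / (σ√T)
   = [ln(209.8518/88.2032) + (0.0332 + 0.5·0.5292²)·3.9197] / (0.5292·√3.9197)
   = [0.866758 + 0.678995] / 1.047722 = 1.475346
d₂ = d₁ − σ√T = 1.475346 − 1.047722 = 0.427624
risk-neutral PD = N(−d₂) = N(-0.427624) = 0.334462

PD=0.3345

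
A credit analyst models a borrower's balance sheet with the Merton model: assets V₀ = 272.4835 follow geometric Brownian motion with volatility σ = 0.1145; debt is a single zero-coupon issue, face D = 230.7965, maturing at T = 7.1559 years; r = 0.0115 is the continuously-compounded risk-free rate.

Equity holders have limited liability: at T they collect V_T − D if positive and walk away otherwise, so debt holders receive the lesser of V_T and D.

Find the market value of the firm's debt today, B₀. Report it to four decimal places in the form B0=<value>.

B0=203.9303

d₁ = [ln(V₀/D) + (r + σ²/2)T] / (σ√T)
   = [ln(272.4835/230.7965) + (0.0115 + 0.5·0.1145²)·7.1559] / (0.1145·√7.1559)
   = [0.166042 + 0.129201] / 0.306293 = 0.963920
d₂ = d₁ − σ√T = 0.963920 − 0.306293 = 0.657627
N(d₁) = 0.832457,  N(d₂) = 0.744611,  e^(−rT) = 0.921002
E₀ = V₀·N(d₁) − D·e^(−rT)·N(d₂)
   = 272.4835·0.832457 − 230.7965·0.921002·0.744611 = 68.553245
B₀ = V₀ − E₀ = 272.4835 − 68.553245 = 203.930255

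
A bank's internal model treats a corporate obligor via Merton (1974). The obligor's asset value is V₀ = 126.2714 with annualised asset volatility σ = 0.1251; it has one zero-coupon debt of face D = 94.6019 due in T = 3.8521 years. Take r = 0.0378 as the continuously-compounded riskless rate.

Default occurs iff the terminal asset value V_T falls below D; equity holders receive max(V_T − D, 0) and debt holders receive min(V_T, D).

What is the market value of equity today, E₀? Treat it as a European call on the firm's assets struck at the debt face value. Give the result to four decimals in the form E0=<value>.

E0=44.8712

d₁ = [ln(V₀/D) + (r + σ²/2)T] / (σ√T)
   = [ln(126.2714/94.6019) + (0.0378 + 0.5·0.1251²)·3.8521] / (0.1251·√3.8521)
   = [0.288756 + 0.175752] / 0.245531 = 1.891852
d₂ = d₁ − σ√T = 1.891852 − 0.245531 = 1.646321
N(d₁) = 0.970745,  N(d₂) = 0.950151,  e^(−rT) = 0.864495
E₀ = V₀·N(d₁) − D·e^(−rT)·N(d₂)
   = 126.2714·0.970745 − 94.6019·0.864495·0.950151 = 44.871167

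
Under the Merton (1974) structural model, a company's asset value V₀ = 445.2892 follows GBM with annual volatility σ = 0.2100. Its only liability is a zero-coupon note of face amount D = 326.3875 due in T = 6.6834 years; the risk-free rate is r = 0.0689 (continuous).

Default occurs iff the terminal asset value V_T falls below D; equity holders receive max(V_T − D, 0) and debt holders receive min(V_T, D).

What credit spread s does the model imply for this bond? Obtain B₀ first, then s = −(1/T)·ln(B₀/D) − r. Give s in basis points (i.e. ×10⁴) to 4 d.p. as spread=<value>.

d₁ = [ln(V₀/D) + (r + σ²/2)T] / (σ√T)
   = [ln(445.2892/326.3875) + (0.0689 + 0.5·0.2100²)·6.6834] / (0.2100·√6.6834)
   = [0.310639 + 0.607855] / 0.542898 = 1.691836
d₂ = d₁ − σ√T = 1.691836 − 0.542898 = 1.148938
N(d₁) = 0.954661,  N(d₂) = 0.874709,  e^(−rT) = 0.630977
E₀ = V₀·N(d₁) − D·e^(−rT)·N(d₂)
   = 445.2892·0.954661 − 326.3875·0.630977·0.874709 = 244.960212
B₀ = V₀ − E₀ = 445.2892 − 244.960212 = 200.328988
spread = −(1/T)·ln(B₀/D) − r = −(1/6.6834)·ln(200.328988/326.3875) − 0.0689 = 0.00413534
in basis points: 0.00413534 × 10⁴ = 41.3534 bp

spread=41.3534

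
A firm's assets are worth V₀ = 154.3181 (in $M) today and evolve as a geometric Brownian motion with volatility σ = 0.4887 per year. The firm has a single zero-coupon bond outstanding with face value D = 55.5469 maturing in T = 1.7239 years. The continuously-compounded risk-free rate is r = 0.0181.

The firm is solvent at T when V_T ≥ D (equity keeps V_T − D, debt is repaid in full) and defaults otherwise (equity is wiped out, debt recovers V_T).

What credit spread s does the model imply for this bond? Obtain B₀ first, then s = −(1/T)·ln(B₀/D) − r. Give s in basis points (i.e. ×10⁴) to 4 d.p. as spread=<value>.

d₁ = [ln(V₀/D) + (r + σ²/2)T] / (σ√T)
   = [ln(154.3181/55.5469) + (0.0181 + 0.5·0.4887²)·1.7239] / (0.4887·√1.7239)
   = [1.021788 + 0.237060] / 0.641650 = 1.961892
d₂ = d₁ − σ√T = 1.961892 − 0.641650 = 1.320242
N(d₁) = 0.975112,  N(d₂) = 0.906623,  e^(−rT) = 0.969279
E₀ = V₀·N(d₁) − D·e^(−rT)·N(d₂)
   = 154.3181·0.975112 − 55.5469·0.969279·0.906623 = 101.664518
B₀ = V₀ − E₀ = 154.3181 − 101.664518 = 52.653582
spread = −(1/T)·ln(B₀/D) − r = −(1/1.7239)·ln(52.653582/55.5469) − 0.0181 = 0.01293048
in basis points: 0.01293048 × 10⁴ = 129.3048 bp

spread=129.3048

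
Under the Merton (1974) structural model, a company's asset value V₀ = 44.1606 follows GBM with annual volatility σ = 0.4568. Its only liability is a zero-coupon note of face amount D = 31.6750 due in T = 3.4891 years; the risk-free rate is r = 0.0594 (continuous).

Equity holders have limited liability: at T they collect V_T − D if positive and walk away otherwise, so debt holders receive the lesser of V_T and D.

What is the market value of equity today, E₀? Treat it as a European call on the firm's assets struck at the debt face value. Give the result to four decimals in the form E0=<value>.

d₁ = [ln(V₀/D) + (r + σ²/2)T] / (σ√T)
   = [ln(44.1606/31.6750) + (0.0594 + 0.5·0.4568²)·3.4891] / (0.4568·√3.4891)
   = [0.332305 + 0.571281] / 0.853263 = 1.058978
d₂ = d₁ − σ√T = 1.058978 − 0.853263 = 0.205715
N(d₁) = 0.855195,  N(d₂) = 0.581493,  e^(−rT) = 0.812814
E₀ = V₀·N(d₁) − D·e^(−rT)·N(d₂)
   = 44.1606·0.855195 − 31.6750·0.812814·0.581493 = 22.794863

E0=22.7949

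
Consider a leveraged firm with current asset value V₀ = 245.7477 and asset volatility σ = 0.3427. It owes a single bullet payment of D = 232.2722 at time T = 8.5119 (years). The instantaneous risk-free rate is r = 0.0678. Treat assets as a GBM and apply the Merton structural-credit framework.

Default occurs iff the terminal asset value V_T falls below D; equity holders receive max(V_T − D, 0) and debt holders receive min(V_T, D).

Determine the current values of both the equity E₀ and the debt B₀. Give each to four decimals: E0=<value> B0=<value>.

E0=142.0214 B0=103.7263

d₁ = [ln(V₀/D) + (r + σ²/2)T] / (σ√T)
   = [ln(245.7477/232.2722) + (0.0678 + 0.5·0.3427²)·8.5119] / (0.3427·√8.5119)
   = [0.056395 + 1.076940] / 0.999833 = 1.133525
d₂ = d₁ − σ√T = 1.133525 − 0.999833 = 0.133692
N(d₁) = 0.871503,  N(d₂) = 0.553177,  e^(−rT) = 0.561521
E₀ = V₀·N(d₁) − D·e^(−rT)·N(d₂)
   = 245.7477·0.871503 − 232.2722·0.561521·0.553177 = 142.021416
B₀ = V₀ − E₀ = 245.7477 − 142.021416 = 103.726284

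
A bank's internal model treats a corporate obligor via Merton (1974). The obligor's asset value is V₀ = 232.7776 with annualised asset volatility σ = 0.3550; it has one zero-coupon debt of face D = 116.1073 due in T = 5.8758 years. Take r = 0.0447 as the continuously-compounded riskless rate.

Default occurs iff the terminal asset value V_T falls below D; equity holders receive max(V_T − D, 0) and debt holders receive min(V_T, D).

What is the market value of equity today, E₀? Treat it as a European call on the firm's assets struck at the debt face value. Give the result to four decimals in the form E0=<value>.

d₁ = [ln(V₀/D) + (r + σ²/2)T] / (σ√T)
   = [ln(232.7776/116.1073) + (0.0447 + 0.5·0.3550²)·5.8758] / (0.3550·√5.8758)
   = [0.695569 + 0.632897] / 0.860522 = 1.543791
d₂ = d₁ − σ√T = 1.543791 − 0.860522 = 0.683269
N(d₁) = 0.938681,  N(d₂) = 0.752782,  e^(−rT) = 0.769012
E₀ = V₀·N(d₁) − D·e^(−rT)·N(d₂)
   = 232.7776·0.938681 − 116.1073·0.769012·0.752782 = 151.289470

E0=151.2895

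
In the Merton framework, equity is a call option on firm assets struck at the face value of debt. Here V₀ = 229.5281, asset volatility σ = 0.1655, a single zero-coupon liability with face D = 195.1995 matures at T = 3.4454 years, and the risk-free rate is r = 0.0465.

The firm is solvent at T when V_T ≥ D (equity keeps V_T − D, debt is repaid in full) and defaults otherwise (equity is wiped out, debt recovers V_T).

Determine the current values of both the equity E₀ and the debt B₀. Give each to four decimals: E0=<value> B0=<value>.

E0=67.7428 B0=161.7853

d₁ = [ln(V₀/D) + (r + σ²/2)T] / (σ√T)
   = [ln(229.5281/195.1995) + (0.0465 + 0.5·0.1655²)·3.4454] / (0.1655·√3.4454)
   = [0.162003 + 0.207396] / 0.307198 = 1.202482
d₂ = d₁ − σ√T = 1.202482 − 0.307198 = 0.895285
N(d₁) = 0.885412,  N(d₂) = 0.814682,  e^(−rT) = 0.851964
E₀ = V₀·N(d₁) − D·e^(−rT)·N(d₂)
   = 229.5281·0.885412 − 195.1995·0.851964·0.814682 = 67.742757
B₀ = V₀ − E₀ = 229.5281 − 67.742757 = 161.785343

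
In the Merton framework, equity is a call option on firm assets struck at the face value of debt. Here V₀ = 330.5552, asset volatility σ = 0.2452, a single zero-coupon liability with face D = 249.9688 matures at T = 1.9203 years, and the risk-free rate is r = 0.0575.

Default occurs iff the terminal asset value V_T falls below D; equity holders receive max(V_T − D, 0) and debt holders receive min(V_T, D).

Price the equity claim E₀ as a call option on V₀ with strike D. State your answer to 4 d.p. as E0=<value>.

d₁ = [ln(V₀/D) + (r + σ²/2)T] / (σ√T)
   = [ln(330.5552/249.9688) + (0.0575 + 0.5·0.2452²)·1.9203] / (0.2452·√1.9203)
   = [0.279438 + 0.168144] / 0.339786 = 1.317248
d₂ = d₁ − σ√T = 1.317248 − 0.339786 = 0.977462
N(d₁) = 0.906122,  N(d₂) = 0.835830,  e^(−rT) = 0.895460
E₀ = V₀·N(d₁) − D·e^(−rT)·N(d₂)
   = 330.5552·0.906122 − 249.9688·0.895460·0.835830 = 112.433633

E0=112.4336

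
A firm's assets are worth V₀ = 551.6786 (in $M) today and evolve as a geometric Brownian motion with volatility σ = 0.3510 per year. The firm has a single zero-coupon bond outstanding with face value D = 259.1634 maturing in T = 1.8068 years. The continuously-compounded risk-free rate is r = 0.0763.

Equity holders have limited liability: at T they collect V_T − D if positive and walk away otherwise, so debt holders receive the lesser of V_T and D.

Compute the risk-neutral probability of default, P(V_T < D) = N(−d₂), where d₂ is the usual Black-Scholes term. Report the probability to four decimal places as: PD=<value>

d₁ = [ln(V₀/D) + (r + σ²/2)T] / (σ√T)
   = [ln(551.6786/259.1634) + (0.0763 + 0.5·0.3510²)·1.8068] / (0.3510·√1.8068)
   = [0.755507 + 0.249159] / 0.471805 = 2.129410
d₂ = d₁ − σ√T = 2.129410 − 0.471805 = 1.657606
risk-neutral PD = N(−d₂) = N(-1.657606) = 0.048699

PD=0.0487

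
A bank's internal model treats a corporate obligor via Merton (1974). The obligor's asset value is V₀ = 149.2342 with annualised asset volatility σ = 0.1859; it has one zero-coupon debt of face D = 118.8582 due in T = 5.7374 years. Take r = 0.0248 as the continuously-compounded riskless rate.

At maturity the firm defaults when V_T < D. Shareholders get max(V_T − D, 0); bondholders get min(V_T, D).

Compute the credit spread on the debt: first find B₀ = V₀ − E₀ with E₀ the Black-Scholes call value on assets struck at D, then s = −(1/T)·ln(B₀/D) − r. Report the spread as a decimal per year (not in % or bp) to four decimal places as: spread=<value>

d₁ = [ln(V₀/D) + (r + σ²/2)T] / (σ√T)
   = [ln(149.2342/118.8582) + (0.0248 + 0.5·0.1859²)·5.7374] / (0.1859·√5.7374)
   = [0.227586 + 0.241426] / 0.445284 = 1.053288
d₂ = d₁ − σ√T = 1.053288 − 0.445284 = 0.608004
N(d₁) = 0.853895,  N(d₂) = 0.728408,  e^(−rT) = 0.867372
E₀ = V₀·N(d₁) − D·e^(−rT)·N(d₂)
   = 149.2342·0.853895 − 118.8582·0.867372·0.728408 = 52.335768
B₀ = V₀ − E₀ = 149.2342 − 52.335768 = 96.898432
spread = −(1/T)·ln(B₀/D) − r = −(1/5.7374)·ln(96.898432/118.8582) − 0.0248 = 0.01080286

spread=0.0108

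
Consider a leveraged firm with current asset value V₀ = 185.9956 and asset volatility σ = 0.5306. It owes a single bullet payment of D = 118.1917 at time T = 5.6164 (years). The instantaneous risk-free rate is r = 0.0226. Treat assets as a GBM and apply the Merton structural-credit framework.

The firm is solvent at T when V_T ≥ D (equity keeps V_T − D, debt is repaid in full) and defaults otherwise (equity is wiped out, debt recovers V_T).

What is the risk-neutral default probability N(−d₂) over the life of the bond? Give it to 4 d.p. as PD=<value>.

d₁ = [ln(V₀/D) + (r + σ²/2)T] / (σ√T)
   = [ln(185.9956/118.1917) + (0.0226 + 0.5·0.5306²)·5.6164] / (0.5306·√5.6164)
   = [0.453415 + 0.917541] / 1.257466 = 1.090253
d₂ = d₁ − σ√T = 1.090253 − 1.257466 = -0.167213
risk-neutral PD = N(−d₂) = N(0.167213) = 0.566399

PD=0.5664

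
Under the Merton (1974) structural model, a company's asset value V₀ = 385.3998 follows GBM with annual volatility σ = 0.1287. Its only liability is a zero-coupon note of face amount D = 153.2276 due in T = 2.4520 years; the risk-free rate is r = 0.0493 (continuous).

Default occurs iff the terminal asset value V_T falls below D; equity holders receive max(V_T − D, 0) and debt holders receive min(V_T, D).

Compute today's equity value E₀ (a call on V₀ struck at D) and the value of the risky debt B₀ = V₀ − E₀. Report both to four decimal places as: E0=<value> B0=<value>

E0=249.6191 B0=135.7807

d₁ = [ln(V₀/D) + (r + σ²/2)T] / (σ√T)
   = [ln(385.3998/153.2276) + (0.0493 + 0.5·0.1287²)·2.4520] / (0.1287·√2.4520)
   = [0.922357 + 0.141191] / 0.201530 = 5.277377
d₂ = d₁ − σ√T = 5.277377 − 0.201530 = 5.075847
N(d₁) = 1.000000,  N(d₂) = 1.000000,  e^(−rT) = 0.886137
E₀ = V₀·N(d₁) − D·e^(−rT)·N(d₂)
   = 385.3998·1.000000 − 153.2276·0.886137·1.000000 = 249.619140
B₀ = V₀ − E₀ = 385.3998 − 249.619140 = 135.780660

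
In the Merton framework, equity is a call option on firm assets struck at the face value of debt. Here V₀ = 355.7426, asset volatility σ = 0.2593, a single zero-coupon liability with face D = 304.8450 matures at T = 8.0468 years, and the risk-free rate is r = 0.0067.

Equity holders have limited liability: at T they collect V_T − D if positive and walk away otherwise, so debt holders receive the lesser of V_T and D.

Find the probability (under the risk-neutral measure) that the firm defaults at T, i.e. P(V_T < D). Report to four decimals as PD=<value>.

d₁ = [ln(V₀/D) + (r + σ²/2)T] / (σ√T)
   = [ln(355.7426/304.8450) + (0.0067 + 0.5·0.2593²)·8.0468] / (0.2593·√8.0468)
   = [0.154404 + 0.324433] / 0.735553 = 0.650989
d₂ = d₁ − σ√T = 0.650989 − 0.735553 = -0.084565
risk-neutral PD = N(−d₂) = N(0.084565) = 0.533696

PD=0.5337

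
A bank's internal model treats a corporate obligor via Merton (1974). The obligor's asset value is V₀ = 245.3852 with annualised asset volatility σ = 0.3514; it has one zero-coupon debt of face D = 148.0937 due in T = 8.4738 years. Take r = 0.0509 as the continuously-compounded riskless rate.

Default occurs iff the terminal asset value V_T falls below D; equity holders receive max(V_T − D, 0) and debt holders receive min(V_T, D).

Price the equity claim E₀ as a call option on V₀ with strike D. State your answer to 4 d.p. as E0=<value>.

d₁ = [ln(V₀/D) + (r + σ²/2)T] / (σ√T)
   = [ln(245.3852/148.0937) + (0.0509 + 0.5·0.3514²)·8.4738] / (0.3514·√8.4738)
   = [0.504984 + 0.954497] / 1.022918 = 1.426782
d₂ = d₁ − σ√T = 1.426782 − 1.022918 = 0.403864
N(d₁) = 0.923179,  N(d₂) = 0.656844,  e^(−rT) = 0.649653
E₀ = V₀·N(d₁) − D·e^(−rT)·N(d₂)
   = 245.3852·0.923179 − 148.0937·0.649653·0.656844 = 163.339737

E0=163.3397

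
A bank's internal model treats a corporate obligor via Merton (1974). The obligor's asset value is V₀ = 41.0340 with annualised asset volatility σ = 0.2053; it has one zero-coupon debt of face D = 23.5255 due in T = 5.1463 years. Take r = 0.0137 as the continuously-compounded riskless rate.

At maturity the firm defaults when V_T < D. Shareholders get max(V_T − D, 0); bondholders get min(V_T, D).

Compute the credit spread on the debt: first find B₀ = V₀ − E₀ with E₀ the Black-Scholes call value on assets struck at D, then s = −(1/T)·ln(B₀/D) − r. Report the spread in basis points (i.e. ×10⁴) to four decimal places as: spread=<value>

spread=50.7876

d₁ = [ln(V₀/D) + (r + σ²/2)T] / (σ√T)
   = [ln(41.0340/23.5255) + (0.0137 + 0.5·0.2053²)·5.1463] / (0.2053·√5.1463)
   = [0.556316 + 0.178958] / 0.465732 = 1.578747
d₂ = d₁ − σ√T = 1.578747 − 0.465732 = 1.113015
N(d₁) = 0.942803,  N(d₂) = 0.867149,  e^(−rT) = 0.931924
E₀ = V₀·N(d₁) − D·e^(−rT)·N(d₂)
   = 41.0340·0.942803 − 23.5255·0.931924·0.867149 = 19.675628
B₀ = V₀ − E₀ = 41.0340 − 19.675628 = 21.358372
spread = −(1/T)·ln(B₀/D) − r = −(1/5.1463)·ln(21.358372/23.5255) − 0.0137 = 0.00507876
in basis points: 0.00507876 × 10⁴ = 50.7876 bp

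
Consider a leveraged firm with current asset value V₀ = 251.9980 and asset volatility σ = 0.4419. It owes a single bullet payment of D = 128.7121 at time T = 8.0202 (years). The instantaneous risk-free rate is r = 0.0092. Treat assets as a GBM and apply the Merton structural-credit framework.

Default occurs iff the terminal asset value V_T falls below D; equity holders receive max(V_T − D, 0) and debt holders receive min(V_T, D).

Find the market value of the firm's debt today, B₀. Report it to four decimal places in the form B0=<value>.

B0=86.3085

d₁ = [ln(V₀/D) + (r + σ²/2)T] / (σ√T)
   = [ln(251.9980/128.7121) + (0.0092 + 0.5·0.4419²)·8.0202] / (0.4419·√8.0202)
   = [0.671843 + 0.856861] / 1.251459 = 1.221537
d₂ = d₁ − σ√T = 1.221537 − 1.251459 = -0.029922
N(d₁) = 0.889059,  N(d₂) = 0.488065,  e^(−rT) = 0.928871
E₀ = V₀·N(d₁) − D·e^(−rT)·N(d₂)
   = 251.9980·0.889059 − 128.7121·0.928871·0.488065 = 165.689503
B₀ = V₀ − E₀ = 251.9980 − 165.689503 = 86.308497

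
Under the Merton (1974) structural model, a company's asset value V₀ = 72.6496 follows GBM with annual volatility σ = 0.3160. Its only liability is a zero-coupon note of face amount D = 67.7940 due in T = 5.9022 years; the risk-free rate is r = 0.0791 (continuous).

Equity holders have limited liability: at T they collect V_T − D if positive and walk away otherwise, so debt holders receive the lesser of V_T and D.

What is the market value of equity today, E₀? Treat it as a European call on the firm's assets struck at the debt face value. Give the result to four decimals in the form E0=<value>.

E0=36.0106

d₁ = [ln(V₀/D) + (r + σ²/2)T] / (σ√T)
   = [ln(72.6496/67.7940) + (0.0791 + 0.5·0.3160²)·5.9022] / (0.3160·√5.9022)
   = [0.069174 + 0.761549] / 0.767704 = 1.082087
d₂ = d₁ − σ√T = 1.082087 − 0.767704 = 0.314383
N(d₁) = 0.860393,  N(d₂) = 0.623385,  e^(−rT) = 0.626965
E₀ = V₀·N(d₁) − D·e^(−rT)·N(d₂)
   = 72.6496·0.860393 − 67.7940·0.626965·0.623385 = 36.010562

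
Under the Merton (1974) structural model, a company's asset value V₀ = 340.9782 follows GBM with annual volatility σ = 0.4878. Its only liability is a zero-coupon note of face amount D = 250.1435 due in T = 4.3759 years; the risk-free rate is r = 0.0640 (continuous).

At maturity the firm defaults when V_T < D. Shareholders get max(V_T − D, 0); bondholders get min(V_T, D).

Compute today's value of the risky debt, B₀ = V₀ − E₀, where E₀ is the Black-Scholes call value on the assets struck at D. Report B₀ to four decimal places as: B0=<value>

d₁ = [ln(V₀/D) + (r + σ²/2)T] / (σ√T)
   = [ln(340.9782/250.1435) + (0.0640 + 0.5·0.4878²)·4.3759] / (0.4878·√4.3759)
   = [0.309784 + 0.800678] / 1.020412 = 1.088248
d₂ = d₁ − σ√T = 1.088248 − 1.020412 = 0.067837
N(d₁) = 0.861757,  N(d₂) = 0.527042,  e^(−rT) = 0.755740
E₀ = V₀·N(d₁) − D·e^(−rT)·N(d₂)
   = 340.9782·0.861757 − 250.1435·0.755740·0.527042 = 194.206553
B₀ = V₀ − E₀ = 340.9782 − 194.206553 = 146.771647

B0=146.7716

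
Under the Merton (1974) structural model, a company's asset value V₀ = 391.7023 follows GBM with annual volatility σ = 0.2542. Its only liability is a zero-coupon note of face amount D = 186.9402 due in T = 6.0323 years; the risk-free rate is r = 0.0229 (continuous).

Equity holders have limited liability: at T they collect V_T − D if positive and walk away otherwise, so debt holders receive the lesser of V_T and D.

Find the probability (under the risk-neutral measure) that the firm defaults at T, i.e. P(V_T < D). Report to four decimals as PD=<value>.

d₁ = [ln(V₀/D) + (r + σ²/2)T] / (σ√T)
   = [ln(391.7023/186.9402) + (0.0229 + 0.5·0.2542²)·6.0323] / (0.2542·√6.0323)
   = [0.739713 + 0.333036] / 0.624334 = 1.718230
d₂ = d₁ − σ√T = 1.718230 − 0.624334 = 1.093896
risk-neutral PD = N(−d₂) = N(-1.093896) = 0.137000

PD=0.1370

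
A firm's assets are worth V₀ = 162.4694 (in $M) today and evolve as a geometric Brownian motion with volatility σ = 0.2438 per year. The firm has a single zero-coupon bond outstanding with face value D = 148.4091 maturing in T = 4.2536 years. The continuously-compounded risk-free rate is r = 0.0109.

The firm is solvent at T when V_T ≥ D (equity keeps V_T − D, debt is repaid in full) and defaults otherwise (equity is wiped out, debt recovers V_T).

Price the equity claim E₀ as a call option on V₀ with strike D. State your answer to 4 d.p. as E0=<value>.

d₁ = [ln(V₀/D) + (r + σ²/2)T] / (σ√T)
   = [ln(162.4694/148.4091) + (0.0109 + 0.5·0.2438²)·4.2536] / (0.2438·√4.2536)
   = [0.090517 + 0.172778] / 0.502819 = 0.523637
d₂ = d₁ − σ√T = 0.523637 − 0.502819 = 0.020818
N(d₁) = 0.699735,  N(d₂) = 0.508304,  e^(−rT) = 0.954694
E₀ = V₀·N(d₁) − D·e^(−rT)·N(d₂)
   = 162.4694·0.699735 − 148.4091·0.954694·0.508304 = 41.666176

E0=41.6662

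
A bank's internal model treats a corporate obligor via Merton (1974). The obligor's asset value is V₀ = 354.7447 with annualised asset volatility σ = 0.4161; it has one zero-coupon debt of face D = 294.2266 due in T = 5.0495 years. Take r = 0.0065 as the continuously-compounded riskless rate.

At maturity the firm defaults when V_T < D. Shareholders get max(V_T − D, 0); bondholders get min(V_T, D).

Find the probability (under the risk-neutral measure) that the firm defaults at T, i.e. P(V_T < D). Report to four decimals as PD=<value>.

PD=0.5919

d₁ = [ln(V₀/D) + (r + σ²/2)T] / (σ√T)
   = [ln(354.7447/294.2266) + (0.0065 + 0.5·0.4161²)·5.0495] / (0.4161·√5.0495)
   = [0.187048 + 0.469955] / 0.935022 = 0.702660
d₂ = d₁ − σ√T = 0.702660 − 0.935022 = -0.232362
risk-neutral PD = N(−d₂) = N(0.232362) = 0.591871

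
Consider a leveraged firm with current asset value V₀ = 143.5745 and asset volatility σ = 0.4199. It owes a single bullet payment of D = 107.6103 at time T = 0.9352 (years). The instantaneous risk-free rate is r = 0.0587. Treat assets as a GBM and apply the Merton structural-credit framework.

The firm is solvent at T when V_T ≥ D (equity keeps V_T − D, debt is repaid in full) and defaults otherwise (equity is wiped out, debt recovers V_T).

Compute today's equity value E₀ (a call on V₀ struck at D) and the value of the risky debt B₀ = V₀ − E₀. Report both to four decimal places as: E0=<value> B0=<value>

d₁ = [ln(V₀/D) + (r + σ²/2)T] / (σ√T)
   = [ln(143.5745/107.6103) + (0.0587 + 0.5·0.4199²)·0.9352] / (0.4199·√0.9352)
   = [0.288338 + 0.137342] / 0.406067 = 1.048297
d₂ = d₁ − σ√T = 1.048297 − 0.406067 = 0.642230
N(d₁) = 0.852749,  N(d₂) = 0.739638,  e^(−rT) = 0.946583
E₀ = V₀·N(d₁) − D·e^(−rT)·N(d₂)
   = 143.5745·0.852749 − 107.6103·0.946583·0.739638 = 47.091938
B₀ = V₀ − E₀ = 143.5745 − 47.091938 = 96.482562

E0=47.0919 B0=96.4826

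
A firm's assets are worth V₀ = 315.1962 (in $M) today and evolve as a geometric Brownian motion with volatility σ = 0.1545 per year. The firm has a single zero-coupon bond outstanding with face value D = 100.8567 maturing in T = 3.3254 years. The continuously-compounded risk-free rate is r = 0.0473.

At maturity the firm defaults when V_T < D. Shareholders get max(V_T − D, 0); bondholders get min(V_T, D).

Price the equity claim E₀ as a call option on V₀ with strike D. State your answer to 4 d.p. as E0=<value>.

d₁ = [ln(V₀/D) + (r + σ²/2)T] / (σ√T)
   = [ln(315.1962/100.8567) + (0.0473 + 0.5·0.1545²)·3.3254] / (0.1545·√3.3254)
   = [1.139495 + 0.196980] / 0.281741 = 4.743626
d₂ = d₁ − σ√T = 4.743626 − 0.281741 = 4.461885
N(d₁) = 0.999999,  N(d₂) = 0.999996,  e^(−rT) = 0.854455
E₀ = V₀·N(d₁) − D·e^(−rT)·N(d₂)
   = 315.1962·0.999999 − 100.8567·0.854455·0.999996 = 229.018706

E0=229.0187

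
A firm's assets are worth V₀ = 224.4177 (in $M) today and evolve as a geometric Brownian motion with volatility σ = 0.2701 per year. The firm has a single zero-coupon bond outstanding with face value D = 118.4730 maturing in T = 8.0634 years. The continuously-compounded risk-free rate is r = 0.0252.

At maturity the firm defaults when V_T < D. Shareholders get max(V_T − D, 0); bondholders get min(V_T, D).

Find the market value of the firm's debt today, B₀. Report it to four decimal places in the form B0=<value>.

d₁ = [ln(V₀/D) + (r + σ²/2)T] / (σ√T)
   = [ln(224.4177/118.4730) + (0.0252 + 0.5·0.2701²)·8.0634] / (0.2701·√8.0634)
   = [0.638824 + 0.497326] / 0.766979 = 1.481331
d₂ = d₁ − σ√T = 1.481331 − 0.766979 = 0.714352
N(d₁) = 0.930741,  N(d₂) = 0.762495,  e^(−rT) = 0.816117
E₀ = V₀·N(d₁) − D·e^(−rT)·N(d₂)
   = 224.4177·0.930741 − 118.4730·0.816117·0.762495 = 135.150723
B₀ = V₀ − E₀ = 224.4177 − 135.150723 = 89.266977

B0=89.2670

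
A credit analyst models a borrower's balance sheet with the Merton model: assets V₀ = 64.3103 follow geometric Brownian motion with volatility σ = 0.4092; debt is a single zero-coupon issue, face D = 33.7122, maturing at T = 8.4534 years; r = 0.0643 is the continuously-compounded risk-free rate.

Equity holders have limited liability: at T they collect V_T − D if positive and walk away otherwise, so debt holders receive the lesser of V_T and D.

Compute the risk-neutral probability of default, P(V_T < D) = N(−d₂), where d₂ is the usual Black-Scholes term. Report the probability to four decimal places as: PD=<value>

d₁ = [ln(V₀/D) + (r + σ²/2)T] / (σ√T)
   = [ln(64.3103/33.7122) + (0.0643 + 0.5·0.4092²)·8.4534] / (0.4092·√8.4534)
   = [0.645860 + 1.251292] / 1.189738 = 1.594596
d₂ = d₁ − σ√T = 1.594596 − 1.189738 = 0.404858
risk-neutral PD = N(−d₂) = N(-0.404858) = 0.342791

PD=0.3428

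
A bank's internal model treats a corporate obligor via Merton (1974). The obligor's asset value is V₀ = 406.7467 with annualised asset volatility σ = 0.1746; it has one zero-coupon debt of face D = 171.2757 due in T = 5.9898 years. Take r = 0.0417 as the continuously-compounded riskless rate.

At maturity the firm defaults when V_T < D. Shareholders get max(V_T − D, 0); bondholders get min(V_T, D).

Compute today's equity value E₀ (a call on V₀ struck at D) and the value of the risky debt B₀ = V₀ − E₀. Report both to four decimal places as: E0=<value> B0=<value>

d₁ = [ln(V₀/D) + (r + σ²/2)T] / (σ√T)
   = [ln(406.7467/171.2757) + (0.0417 + 0.5·0.1746²)·5.9898] / (0.1746·√5.9898)
   = [0.864916 + 0.341075] / 0.427317 = 2.822238
d₂ = d₁ − σ√T = 2.822238 − 0.427317 = 2.394920
N(d₁) = 0.997616,  N(d₂) = 0.991688,  e^(−rT) = 0.778976
E₀ = V₀·N(d₁) − D·e^(−rT)·N(d₂)
   = 406.7467·0.997616 − 171.2757·0.778976·0.991688 = 273.466088
B₀ = V₀ − E₀ = 406.7467 − 273.466088 = 133.280612

E0=273.4661 B0=133.2806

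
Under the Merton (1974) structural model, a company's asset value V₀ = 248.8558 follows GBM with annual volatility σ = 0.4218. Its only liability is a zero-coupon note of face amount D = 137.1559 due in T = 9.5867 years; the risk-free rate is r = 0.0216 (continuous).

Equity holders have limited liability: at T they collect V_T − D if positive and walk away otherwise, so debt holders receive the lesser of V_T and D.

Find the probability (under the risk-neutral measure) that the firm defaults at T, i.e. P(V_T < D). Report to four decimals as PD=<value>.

d₁ = [ln(V₀/D) + (r + σ²/2)T] / (σ√T)
   = [ln(248.8558/137.1559) + (0.0216 + 0.5·0.4218²)·9.5867] / (0.4218·√9.5867)
   = [0.595755 + 1.059883] / 1.305994 = 1.267723
d₂ = d₁ − σ√T = 1.267723 − 1.305994 = -0.038271
risk-neutral PD = N(−d₂) = N(0.038271) = 0.515264

PD=0.5153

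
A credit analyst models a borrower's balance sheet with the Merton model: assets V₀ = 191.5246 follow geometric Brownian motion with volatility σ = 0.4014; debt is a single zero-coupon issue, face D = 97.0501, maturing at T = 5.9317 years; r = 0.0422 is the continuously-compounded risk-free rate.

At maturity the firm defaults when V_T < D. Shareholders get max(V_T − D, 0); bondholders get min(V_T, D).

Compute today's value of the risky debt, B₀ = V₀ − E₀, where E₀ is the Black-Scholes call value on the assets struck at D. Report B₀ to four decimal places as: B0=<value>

d₁ = [ln(V₀/D) + (r + σ²/2)T] / (σ√T)
   = [ln(191.5246/97.0501) + (0.0422 + 0.5·0.4014²)·5.9317] / (0.4014·√5.9317)
   = [0.679789 + 0.728181] / 0.977613 = 1.440212
d₂ = d₁ − σ√T = 1.440212 − 0.977613 = 0.462599
N(d₁) = 0.925096,  N(d₂) = 0.678174,  e^(−rT) = 0.778553
E₀ = V₀·N(d₁) − D·e^(−rT)·N(d₂)
   = 191.5246·0.925096 − 97.0501·0.778553·0.678174 = 125.936755
B₀ = V₀ − E₀ = 191.5246 − 125.936755 = 65.587845

B0=65.5878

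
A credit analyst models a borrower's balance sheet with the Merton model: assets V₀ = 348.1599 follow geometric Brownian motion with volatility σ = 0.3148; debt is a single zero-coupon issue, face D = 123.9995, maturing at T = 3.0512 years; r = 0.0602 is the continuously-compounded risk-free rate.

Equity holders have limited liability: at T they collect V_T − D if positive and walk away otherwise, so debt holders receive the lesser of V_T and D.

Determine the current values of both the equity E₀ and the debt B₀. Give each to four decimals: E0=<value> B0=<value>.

d₁ = [ln(V₀/D) + (r + σ²/2)T] / (σ√T)
   = [ln(348.1599/123.9995) + (0.0602 + 0.5·0.3148²)·3.0512] / (0.3148·√3.0512)
   = [1.032384 + 0.334868] / 0.549883 = 2.486443
d₂ = d₁ − σ√T = 2.486443 − 0.549883 = 1.936560
N(d₁) = 0.993549,  N(d₂) = 0.973600,  e^(−rT) = 0.832200
E₀ = V₀·N(d₁) − D·e^(−rT)·N(d₂)
   = 348.1599·0.993549 − 123.9995·0.832200·0.973600 = 245.445620
B₀ = V₀ − E₀ = 348.1599 − 245.445620 = 102.714280

E0=245.4456 B0=102.7143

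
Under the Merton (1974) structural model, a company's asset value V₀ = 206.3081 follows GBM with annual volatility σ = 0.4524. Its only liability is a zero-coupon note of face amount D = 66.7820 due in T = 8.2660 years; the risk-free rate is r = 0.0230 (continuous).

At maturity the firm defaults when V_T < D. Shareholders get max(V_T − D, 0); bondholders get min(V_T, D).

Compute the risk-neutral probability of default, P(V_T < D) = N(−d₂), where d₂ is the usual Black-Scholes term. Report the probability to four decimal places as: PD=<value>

d₁ = [ln(V₀/D) + (r + σ²/2)T] / (σ√T)
   = [ln(206.3081/66.7820) + (0.0230 + 0.5·0.4524²)·8.2660] / (0.4524·√8.2660)
   = [1.127937 + 1.036002] / 1.300680 = 1.663699
d₂ = d₁ − σ√T = 1.663699 − 1.300680 = 0.363019
risk-neutral PD = N(−d₂) = N(-0.363019) = 0.358295

PD=0.3583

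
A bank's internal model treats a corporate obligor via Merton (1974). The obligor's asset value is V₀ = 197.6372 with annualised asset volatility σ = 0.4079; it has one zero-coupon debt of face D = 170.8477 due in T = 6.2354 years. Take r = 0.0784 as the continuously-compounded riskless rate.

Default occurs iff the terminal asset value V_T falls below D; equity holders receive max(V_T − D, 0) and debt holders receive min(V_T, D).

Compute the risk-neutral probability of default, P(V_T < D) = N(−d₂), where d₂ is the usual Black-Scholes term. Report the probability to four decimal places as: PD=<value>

d₁ = [ln(V₀/D) + (r + σ²/2)T] / (σ√T)
   = [ln(197.6372/170.8477) + (0.0784 + 0.5·0.4079²)·6.2354] / (0.4079·√6.2354)
   = [0.145661 + 1.007586] / 1.018558 = 1.132234
d₂ = d₁ − σ√T = 1.132234 − 1.018558 = 0.113676
risk-neutral PD = N(−d₂) = N(-0.113676) = 0.454747

PD=0.4547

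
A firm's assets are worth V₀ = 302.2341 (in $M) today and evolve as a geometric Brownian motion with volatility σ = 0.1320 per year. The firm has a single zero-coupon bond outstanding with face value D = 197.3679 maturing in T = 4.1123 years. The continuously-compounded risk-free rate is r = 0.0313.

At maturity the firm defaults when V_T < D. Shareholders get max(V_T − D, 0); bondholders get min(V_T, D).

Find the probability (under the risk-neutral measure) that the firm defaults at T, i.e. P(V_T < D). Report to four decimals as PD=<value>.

PD=0.0263

d₁ = [ln(V₀/D) + (r + σ²/2)T] / (σ√T)
   = [ln(302.2341/197.3679) + (0.0313 + 0.5·0.1320²)·4.1123] / (0.1320·√4.1123)
   = [0.426132 + 0.164541] / 0.267680 = 2.206639
d₂ = d₁ − σ√T = 2.206639 − 0.267680 = 1.938959
risk-neutral PD = N(−d₂) = N(-1.938959) = 0.026253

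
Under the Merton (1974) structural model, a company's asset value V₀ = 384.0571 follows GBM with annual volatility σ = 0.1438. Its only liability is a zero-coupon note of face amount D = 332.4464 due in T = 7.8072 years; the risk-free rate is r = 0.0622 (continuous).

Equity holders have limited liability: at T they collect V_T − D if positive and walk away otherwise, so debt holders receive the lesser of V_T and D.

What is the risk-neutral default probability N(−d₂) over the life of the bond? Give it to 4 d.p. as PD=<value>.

PD=0.0858

d₁ = [ln(V₀/D) + (r + σ²/2)T] / (σ√T)
   = [ln(384.0571/332.4464) + (0.0622 + 0.5·0.1438²)·7.8072] / (0.1438·√7.8072)
   = [0.144313 + 0.566328] / 0.401797 = 1.768657
d₂ = d₁ − σ√T = 1.768657 − 0.401797 = 1.366860
risk-neutral PD = N(−d₂) = N(-1.366860) = 0.085835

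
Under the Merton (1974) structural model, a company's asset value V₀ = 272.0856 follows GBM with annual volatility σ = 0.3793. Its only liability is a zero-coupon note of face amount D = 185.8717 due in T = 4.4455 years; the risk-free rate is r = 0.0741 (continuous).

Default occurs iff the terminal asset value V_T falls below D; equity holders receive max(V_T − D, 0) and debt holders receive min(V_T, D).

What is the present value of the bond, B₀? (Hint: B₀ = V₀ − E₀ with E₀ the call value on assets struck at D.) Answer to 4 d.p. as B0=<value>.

d₁ = [ln(V₀/D) + (r + σ²/2)T] / (σ√T)
   = [ln(272.0856/185.8717) + (0.0741 + 0.5·0.3793²)·4.4455] / (0.3793·√4.4455)
   = [0.381060 + 0.649195] / 0.799730 = 1.288255
d₂ = d₁ − σ√T = 1.288255 − 0.799730 = 0.488525
N(d₁) = 0.901171,  N(d₂) = 0.687411,  e^(−rT) = 0.719347
E₀ = V₀·N(d₁) − D·e^(−rT)·N(d₂)
   = 272.0856·0.901171 − 185.8717·0.719347·0.687411 = 153.284605
B₀ = V₀ − E₀ = 272.0856 − 153.284605 = 118.800995

B0=118.8010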